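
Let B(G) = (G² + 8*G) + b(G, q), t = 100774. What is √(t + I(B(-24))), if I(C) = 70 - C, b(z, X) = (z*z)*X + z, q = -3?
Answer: 2*√25553 ≈ 319.71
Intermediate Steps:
b(z, X) = z + X*z² (b(z, X) = z²*X + z = X*z² + z = z + X*z²)
B(G) = G² + 8*G + G*(1 - 3*G) (B(G) = (G² + 8*G) + G*(1 - 3*G) = G² + 8*G + G*(1 - 3*G))
√(t + I(B(-24))) = √(100774 + (70 - (-24)*(9 - 2*(-24)))) = √(100774 + (70 - (-24)*(9 + 48))) = √(100774 + (70 - (-24)*57)) = √(100774 + (70 - 1*(-1368))) = √(100774 + (70 + 1368)) = √(100774 + 1438) = √102212 = 2*√25553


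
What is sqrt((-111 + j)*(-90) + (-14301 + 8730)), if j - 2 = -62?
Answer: 3*sqrt(1091) ≈ 99.091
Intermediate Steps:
j = -60 (j = 2 - 62 = -60)
sqrt((-111 + j)*(-90) + (-14301 + 8730)) = sqrt((-111 - 60)*(-90) + (-14301 + 8730)) = sqrt(-171*(-90) - 5571) = sqrt(15390 - 5571) = sqrt(9819) = 3*sqrt(1091)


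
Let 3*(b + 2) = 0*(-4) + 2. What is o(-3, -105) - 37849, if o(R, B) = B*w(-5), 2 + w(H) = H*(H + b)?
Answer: -40964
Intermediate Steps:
b = -4/3 (b = -2 + (0*(-4) + 2)/3 = -2 + (0 + 2)/3 = -2 + (1/3)*2 = -2 + 2/3 = -4/3 ≈ -1.3333)
w(H) = -2 + H*(-4/3 + H) (w(H) = -2 + H*(H - 4/3) = -2 + H*(-4/3 + H))
o(R, B) = 89*B/3 (o(R, B) = B*(-2 + (-5)**2 - 4/3*(-5)) = B*(-2 + 25 + 20/3) = B*(89/3) = 89*B/3)
o(-3, -105) - 37849 = (89/3)*(-105) - 37849 = -3115 - 37849 = -40964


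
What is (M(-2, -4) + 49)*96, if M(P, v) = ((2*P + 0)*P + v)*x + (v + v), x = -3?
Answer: 2784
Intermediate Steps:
M(P, v) = -v - 6*P**2 (M(P, v) = ((2*P + 0)*P + v)*(-3) + (v + v) = ((2*P)*P + v)*(-3) + 2*v = (2*P**2 + v)*(-3) + 2*v = (v + 2*P**2)*(-3) + 2*v = (-6*P**2 - 3*v) + 2*v = -v - 6*P**2)
(M(-2, -4) + 49)*96 = ((-1*(-4) - 6*(-2)**2) + 49)*96 = ((4 - 6*4) + 49)*96 = ((4 - 24) + 49)*96 = (-20 + 49)*96 = 29*96 = 2784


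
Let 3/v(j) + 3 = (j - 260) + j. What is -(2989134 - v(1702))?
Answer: -3129623297/1047 ≈ -2.9891e+6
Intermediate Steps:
v(j) = 3/(-263 + 2*j) (v(j) = 3/(-3 + ((j - 260) + j)) = 3/(-3 + ((-260 + j) + j)) = 3/(-3 + (-260 + 2*j)) = 3/(-263 + 2*j))
-(2989134 - v(1702)) = -(2989134 - 3/(-263 + 2*1702)) = -(2989134 - 3/(-263 + 3404)) = -(2989134 - 3/3141) = -(2989134 - 1*1/1047) = -(2989134 - 1/1047) = -1*3129623297/1047 = -3129623297/1047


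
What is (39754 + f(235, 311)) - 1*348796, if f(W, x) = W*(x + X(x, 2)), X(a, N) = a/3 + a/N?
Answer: -1050317/6 ≈ -1.7505e+5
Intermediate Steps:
X(a, N) = a/3 + a/N (X(a, N) = a*(1/3) + a/N = a/3 + a/N)
f(W, x) = 11*W*x/6 (f(W, x) = W*(x + (x/3 + x/2)) = W*(x + 5*x/6) = W*(11*x/6) = 11*W*x/6)
(39754 + f(235, 311)) - 1*348796 = (39754 + (11/6)*235*311) - 1*348796 = (39754 + 803935/6) - 348796 = 1042459/6 - 348796 = -1050317/6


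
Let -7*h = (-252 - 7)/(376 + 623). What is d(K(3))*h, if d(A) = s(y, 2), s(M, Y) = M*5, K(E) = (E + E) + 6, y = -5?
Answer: -25/27 ≈ -0.92593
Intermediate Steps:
K(E) = 6 + 2*E (K(E) = 2*E + 6 = 6 + 2*E)
s(M, Y) = 5*M
d(A) = -25 (d(A) = 5*(-5) = -25)
h = 1/27 (h = -(-252 - 7)/(7*(376 + 623)) = -(-37)/999 = -⅐*(-7/27) = 1/27 ≈ 0.037037)
d(K(3))*h = -25*1/27 = -25/27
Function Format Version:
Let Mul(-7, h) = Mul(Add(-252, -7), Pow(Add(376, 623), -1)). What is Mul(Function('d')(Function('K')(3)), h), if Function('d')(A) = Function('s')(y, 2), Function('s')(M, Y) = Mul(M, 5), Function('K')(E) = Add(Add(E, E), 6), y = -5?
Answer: Rational(-25, 27) ≈ -0.92593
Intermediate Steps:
Function('K')(E) = Add(6, Mul(2, E)) (Function('K')(E) = Add(Mul(2, E), 6) = Add(6, Mul(2, E)))
Function('s')(M, Y) = Mul(5, M)
Function('d')(A) = -25 (Function('d')(A) = Mul(5, -5) = -25)
h = Rational(1, 27) (h = Mul(Rational(-1, 7), Mul(Add(-252, -7), Pow(Add(376, 623), -1))) = Mul(Rational(-1, 7), Mul(-259, Pow(999, -1))) = Mul(Rational(-1, 7), Mul(-259, Rational(1, 999))) = Mul(Rational(-1, 7), Rational(-7, 27)) = Rational(1, 27) ≈ 0.037037)
Mul(Function('d')(Function('K')(3)), h) = Mul(-25, Rational(1, 27)) = Rational(-25, 27)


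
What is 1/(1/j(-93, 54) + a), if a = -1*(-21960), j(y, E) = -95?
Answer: 95/2086199 ≈ 4.5537e-5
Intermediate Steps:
a = 21960
1/(1/j(-93, 54) + a) = 1/(1/(-95) + 21960) = 1/(-1/95 + 21960) = 1/(2086199/95) = 95/2086199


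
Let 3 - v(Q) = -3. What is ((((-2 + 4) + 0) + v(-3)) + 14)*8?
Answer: 176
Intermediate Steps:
v(Q) = 6 (v(Q) = 3 - 1*(-3) = 3 + 3 = 6)
((((-2 + 4) + 0) + v(-3)) + 14)*8 = ((((-2 + 4) + 0) + 6) + 14)*8 = (((2 + 0) + 6) + 14)*8 = ((2 + 6) + 14)*8 = (8 + 14)*8 = 22*8 = 176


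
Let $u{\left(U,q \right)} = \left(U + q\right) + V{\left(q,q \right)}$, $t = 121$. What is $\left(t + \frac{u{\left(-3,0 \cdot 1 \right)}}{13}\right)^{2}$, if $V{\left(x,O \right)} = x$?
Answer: $\frac{2464900}{169} \approx 14585.0$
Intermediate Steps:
$u{\left(U,q \right)} = U + 2 q$ ($u{\left(U,q \right)} = \left(U + q\right) + q = U + 2 q$)
$\left(t + \frac{u{\left(-3,0 \cdot 1 \right)}}{13}\right)^{2} = \left(121 + \frac{-3 + 2 \cdot 0 \cdot 1}{13}\right)^{2} = \left(121 + \left(-3 + 2 \cdot 0\right) \frac{1}{13}\right)^{2} = \left(121 + \left(-3 + 0\right) \frac{1}{13}\right)^{2} = \left(121 - \frac{3}{13}\right)^{2} = \left(\frac{1570}{13}\right)^{2} = \frac{2464900}{169}$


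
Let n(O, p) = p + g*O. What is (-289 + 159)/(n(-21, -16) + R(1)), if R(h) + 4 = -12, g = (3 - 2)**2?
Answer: 130/53 ≈ 2.4528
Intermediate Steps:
g = 1 (g = 1**2 = 1)
R(h) = -16 (R(h) = -4 - 12 = -16)
n(O, p) = O + p (n(O, p) = p + 1*O = p + O = O + p)
(-289 + 159)/(n(-21, -16) + R(1)) = (-289 + 159)/((-21 - 16) - 16) = -130/(-37 - 16) = -130/(-53) = -130*(-1/53) = 130/53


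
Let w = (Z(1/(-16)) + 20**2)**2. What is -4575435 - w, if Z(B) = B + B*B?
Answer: -310338396385/65536 ≈ -4.7354e+6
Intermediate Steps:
Z(B) = B + B**2
w = 10482688225/65536 (w = ((1 + 1/(-16))/(-16) + 20**2)**2 = (-(1 - 1/16)/16 + 400)**2 = (-1/16*15/16 + 400)**2 = (-15/256 + 400)**2 = (102385/256)**2 = 10482688225/65536 ≈ 1.5995e+5)
-4575435 - w = -4575435 - 1*10482688225/65536 = -4575435 - 10482688225/65536 = -310338396385/65536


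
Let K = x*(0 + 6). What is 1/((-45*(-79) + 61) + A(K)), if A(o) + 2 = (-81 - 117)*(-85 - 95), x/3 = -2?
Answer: 1/39254 ≈ 2.5475e-5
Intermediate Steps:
x = -6 (x = 3*(-2) = -6)
K = -36 (K = -6*(0 + 6) = -6*6 = -36)
A(o) = 35638 (A(o) = -2 + (-81 - 117)*(-85 - 95) = -2 - 198*(-180) = -2 + 35640 = 35638)
1/((-45*(-79) + 61) + A(K)) = 1/((-45*(-79) + 61) + 35638) = 1/((3555 + 61) + 35638) = 1/(3616 + 35638) = 1/39254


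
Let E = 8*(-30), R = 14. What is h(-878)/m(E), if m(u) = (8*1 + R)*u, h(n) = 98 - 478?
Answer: 19/264 ≈ 0.071970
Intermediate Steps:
h(n) = -380
E = -240
m(u) = 22*u (m(u) = (8*1 + 14)*u = (8 + 14)*u = 22*u)
h(-878)/m(E) = -380/(22*(-240)) = -380/(-5280) = -380*(-1/5280) = 19/264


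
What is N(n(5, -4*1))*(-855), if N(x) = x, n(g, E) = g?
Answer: -4275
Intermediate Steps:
N(n(5, -4*1))*(-855) = 5*(-855) = -4275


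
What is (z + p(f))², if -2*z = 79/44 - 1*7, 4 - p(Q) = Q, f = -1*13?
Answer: 2975625/7744 ≈ 384.25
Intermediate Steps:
f = -13
p(Q) = 4 - Q
z = 229/88 (z = -(79/44 - 1*7)/2 = -(79*(1/44) - 7)/2 = -(79/44 - 7)/2 = -½*(-229/44) = 229/88 ≈ 2.6023)
(z + p(f))² = (229/88 + (4 - 1*(-13)))² = (229/88 + (4 + 13))² = (229/88 + 17)² = (1725/88)² = 2975625/7744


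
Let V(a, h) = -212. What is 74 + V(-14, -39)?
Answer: -138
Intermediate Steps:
74 + V(-14, -39) = 74 - 212 = -138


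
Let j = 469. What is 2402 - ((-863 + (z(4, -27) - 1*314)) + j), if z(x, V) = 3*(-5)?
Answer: 3125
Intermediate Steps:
z(x, V) = -15
2402 - ((-863 + (z(4, -27) - 1*314)) + j) = 2402 - ((-863 + (-15 - 1*314)) + 469) = 2402 - ((-863 + (-15 - 314)) + 469) = 2402 - ((-863 - 329) + 469) = 2402 - (-1192 + 469) = 2402 - 1*(-723) = 2402 + 723 = 3125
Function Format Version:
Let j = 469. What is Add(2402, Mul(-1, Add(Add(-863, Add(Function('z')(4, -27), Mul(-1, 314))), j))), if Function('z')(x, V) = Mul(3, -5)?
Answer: 3125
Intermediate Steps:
Function('z')(x, V) = -15
Add(2402, Mul(-1, Add(Add(-863, Add(Function('z')(4, -27), Mul(-1, 314))), j))) = Add(2402, Mul(-1, Add(Add(-863, Add(-15, Mul(-1, 314))), 469))) = Add(2402, Mul(-1, Add(Add(-863, Add(-15, -314)), 469))) = Add(2402, Mul(-1, Add(Add(-863, -329), 469))) = Add(2402, Mul(-1, Add(-1192, 469))) = Add(2402, Mul(-1, -723)) = Add(2402, 723) = 3125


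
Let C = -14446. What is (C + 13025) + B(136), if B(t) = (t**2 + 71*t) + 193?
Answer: 26924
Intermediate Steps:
B(t) = 193 + t**2 + 71*t
(C + 13025) + B(136) = (-14446 + 13025) + (193 + 136**2 + 71*136) = -1421 + (193 + 18496 + 9656) = -1421 + 28345 = 26924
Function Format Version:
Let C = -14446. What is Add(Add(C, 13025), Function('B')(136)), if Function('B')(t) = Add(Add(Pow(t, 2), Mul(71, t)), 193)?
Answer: 26924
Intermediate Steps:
Function('B')(t) = Add(193, Pow(t, 2), Mul(71, t))
Add(Add(C, 13025), Function('B')(136)) = Add(Add(-14446, 13025), Add(193, Pow(136, 2), Mul(71, 136))) = Add(-1421, Add(193, 18496, 9656)) = Add(-1421, 28345) = 26924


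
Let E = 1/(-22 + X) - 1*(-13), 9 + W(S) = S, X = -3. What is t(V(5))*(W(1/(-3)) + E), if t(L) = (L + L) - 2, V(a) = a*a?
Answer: 4352/25 ≈ 174.08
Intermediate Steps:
V(a) = a²
W(S) = -9 + S
t(L) = -2 + 2*L (t(L) = 2*L - 2 = -2 + 2*L)
E = 324/25 (E = 1/(-22 - 3) - 1*(-13) = 1/(-25) + 13 = -1/25 + 13 = 324/25 ≈ 12.960)
t(V(5))*(W(1/(-3)) + E) = (-2 + 2*5²)*((-9 + 1/(-3)) + 324/25) = (-2 + 2*25)*((-9 + 1*(-⅓)) + 324/25) = (-2 + 50)*((-9 - ⅓) + 324/25) = 48*(-28/3 + 324/25) = 48*(272/75) = 4352/25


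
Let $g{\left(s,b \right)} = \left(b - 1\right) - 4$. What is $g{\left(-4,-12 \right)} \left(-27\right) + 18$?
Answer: $477$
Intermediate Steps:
$g{\left(s,b \right)} = -5 + b$ ($g{\left(s,b \right)} = \left(-1 + b\right) - 4 = -5 + b$)
$g{\left(-4,-12 \right)} \left(-27\right) + 18 = \left(-5 - 12\right) \left(-27\right) + 18 = \left(-17\right) \left(-27\right) + 18 = 459 + 18 = 477$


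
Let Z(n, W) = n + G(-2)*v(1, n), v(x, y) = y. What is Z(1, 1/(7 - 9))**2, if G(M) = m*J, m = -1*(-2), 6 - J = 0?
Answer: 169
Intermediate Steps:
J = 6 (J = 6 - 1*0 = 6 + 0 = 6)
m = 2
G(M) = 12 (G(M) = 2*6 = 12)
Z(n, W) = 13*n (Z(n, W) = n + 12*n = 13*n)
Z(1, 1/(7 - 9))**2 = (13*1)**2 = 13**2 = 169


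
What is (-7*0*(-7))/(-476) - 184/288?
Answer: -23/36 ≈ -0.63889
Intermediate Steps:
(-7*0*(-7))/(-476) - 184/288 = (0*(-7))*(-1/476) - 184*1/288 = 0*(-1/476) - 23/36 = 0 - 23/36 = -23/36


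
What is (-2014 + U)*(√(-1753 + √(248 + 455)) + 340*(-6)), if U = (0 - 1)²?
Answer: 4106520 - 2013*√(-1753 + √703) ≈ 4.1065e+6 - 83642.0*I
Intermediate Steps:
U = 1 (U = (-1)² = 1)
(-2014 + U)*(√(-1753 + √(248 + 455)) + 340*(-6)) = (-2014 + 1)*(√(-1753 + √(248 + 455)) + 340*(-6)) = -2013*(√(-1753 + √703) - 2040) = -2013*(-2040 + √(-1753 + √703)) = 4106520 - 2013*√(-1753 + √703)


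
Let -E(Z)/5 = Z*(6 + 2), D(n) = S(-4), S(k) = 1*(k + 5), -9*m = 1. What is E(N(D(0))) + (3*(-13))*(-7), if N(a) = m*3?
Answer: 859/3 ≈ 286.33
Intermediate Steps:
m = -⅑ (m = -⅑*1 = -⅑ ≈ -0.11111)
S(k) = 5 + k (S(k) = 1*(5 + k) = 5 + k)
D(n) = 1 (D(n) = 5 - 4 = 1)
N(a) = -⅓ (N(a) = -⅑*3 = -⅓)
E(Z) = -40*Z (E(Z) = -5*Z*(6 + 2) = -5*Z*8 = -40*Z)
E(N(D(0))) + (3*(-13))*(-7) = -40*(-⅓) + (3*(-13))*(-7) = 40/3 - 39*(-7) = 40/3 + 273 = 859/3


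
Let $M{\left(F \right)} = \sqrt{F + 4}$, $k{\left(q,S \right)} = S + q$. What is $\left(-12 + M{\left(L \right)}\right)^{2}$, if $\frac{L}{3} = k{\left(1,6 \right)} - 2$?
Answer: $\left(12 - \sqrt{19}\right)^{2} \approx 58.386$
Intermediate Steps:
$L = 15$ ($L = 3 \left(\left(6 + 1\right) - 2\right) = 3 \left(7 - 2\right) = 3 \cdot 5 = 15$)
$M{\left(F \right)} = \sqrt{4 + F}$
$\left(-12 + M{\left(L \right)}\right)^{2} = \left(-12 + \sqrt{4 + 15}\right)^{2} = \left(-12 + \sqrt{19}\right)^{2}$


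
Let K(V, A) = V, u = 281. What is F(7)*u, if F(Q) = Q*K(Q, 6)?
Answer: 13769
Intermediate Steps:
F(Q) = Q² (F(Q) = Q*Q = Q²)
F(7)*u = 7²*281 = 49*281 = 13769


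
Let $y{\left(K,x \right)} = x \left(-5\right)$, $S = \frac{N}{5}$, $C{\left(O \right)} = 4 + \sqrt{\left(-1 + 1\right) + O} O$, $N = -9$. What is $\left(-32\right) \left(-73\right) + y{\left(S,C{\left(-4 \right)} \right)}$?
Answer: $2316 + 40 i \approx 2316.0 + 40.0 i$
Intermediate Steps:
$C{\left(O \right)} = 4 + O^{\frac{3}{2}}$ ($C{\left(O \right)} = 4 + \sqrt{0 + O} O = 4 + \sqrt{O} O = 4 + O^{\frac{3}{2}}$)
$S = - \frac{9}{5} \approx -1.8$
$y{\left(K,x \right)} = - 5 x$
$\left(-32\right) \left(-73\right) + y{\left(S,C{\left(-4 \right)} \right)} = \left(-32\right) \left(-73\right) - 5 \left(4 + \left(-4\right)^{\frac{3}{2}}\right) = 2336 - 5 \left(4 - 8 i\right) = 2336 - \left(20 - 40 i\right) = 2316 + 40 i$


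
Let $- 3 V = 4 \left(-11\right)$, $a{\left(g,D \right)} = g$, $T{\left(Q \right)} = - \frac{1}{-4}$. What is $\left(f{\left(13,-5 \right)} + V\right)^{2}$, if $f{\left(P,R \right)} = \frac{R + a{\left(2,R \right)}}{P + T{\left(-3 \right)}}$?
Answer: $\frac{5271616}{25281} \approx 208.52$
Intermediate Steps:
$T{\left(Q \right)} = \frac{1}{4}$ ($T{\left(Q \right)} = \left(-1\right) \left(- \frac{1}{4}\right) = \frac{1}{4}$)
$f{\left(P,R \right)} = \frac{2 + R}{\frac{1}{4} + P}$ ($f{\left(P,R \right)} = \frac{R + 2}{P + \frac{1}{4}} = \frac{2 + R}{\frac{1}{4} + P}$)
$V = \frac{44}{3}$ ($V = - \frac{4 \left(-11\right)}{3} = \left(- \frac{1}{3}\right) \left(-44\right) = \frac{44}{3} \approx 14.667$)
$\left(f{\left(13,-5 \right)} + V\right)^{2} = \left(\frac{4 \left(2 - 5\right)}{1 + 4 \cdot 13} + \frac{44}{3}\right)^{2} = \left(4 \frac{1}{1 + 52} \left(-3\right) + \frac{44}{3}\right)^{2} = \left(4 \cdot \frac{1}{53} \left(-3\right) + \frac{44}{3}\right)^{2} = \left(- \frac{12}{53} + \frac{44}{3}\right)^{2} = \left(\frac{2296}{159}\right)^{2} = \frac{5271616}{25281}$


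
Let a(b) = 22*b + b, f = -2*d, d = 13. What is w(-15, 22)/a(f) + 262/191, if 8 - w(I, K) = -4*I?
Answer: 6408/4393 ≈ 1.4587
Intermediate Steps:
f = -26 (f = -2*13 = -26)
a(b) = 23*b
w(I, K) = 8 + 4*I (w(I, K) = 8 - (-4)*I = 8 + 4*I)
w(-15, 22)/a(f) + 262/191 = (8 + 4*(-15))/((23*(-26))) + 262/191 = (8 - 60)/(-598) + 262*(1/191) = -52*(-1/598) + 262/191 = 2/23 + 262/191 = 6408/4393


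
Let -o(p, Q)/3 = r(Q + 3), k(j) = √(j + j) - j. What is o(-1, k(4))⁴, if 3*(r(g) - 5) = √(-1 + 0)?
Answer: 49276 + 13440*I ≈ 49276.0 + 13440.0*I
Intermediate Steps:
r(g) = 5 + I/3 (r(g) = 5 + √(-1 + 0)/3 = 5 + √(-1)/3 = 5 + I/3)
k(j) = -j + √2*√j (k(j) = √(2*j) - j = √2*√j - j = -j + √2*√j)
o(p, Q) = -15 - I (o(p, Q) = -3*(5 + I/3) = -15 - I)
o(-1, k(4))⁴ = (-15 - I)⁴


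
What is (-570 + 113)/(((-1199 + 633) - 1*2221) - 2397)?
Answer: 457/5184 ≈ 0.088156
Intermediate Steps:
(-570 + 113)/(((-1199 + 633) - 1*2221) - 2397) = -457/((-566 - 2221) - 2397) = -457/(-2787 - 2397) = -457/(-5184) = -457*(-1/5184) = 457/5184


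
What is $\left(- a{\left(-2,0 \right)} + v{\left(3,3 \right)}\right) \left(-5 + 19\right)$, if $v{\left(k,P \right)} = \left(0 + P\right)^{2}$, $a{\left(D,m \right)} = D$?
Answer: $154$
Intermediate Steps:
$v{\left(k,P \right)} = P^{2}$
$\left(- a{\left(-2,0 \right)} + v{\left(3,3 \right)}\right) \left(-5 + 19\right) = \left(\left(-1\right) \left(-2\right) + 3^{2}\right) \left(-5 + 19\right) = \left(2 + 9\right) 14 = 11 \cdot 14 = 154$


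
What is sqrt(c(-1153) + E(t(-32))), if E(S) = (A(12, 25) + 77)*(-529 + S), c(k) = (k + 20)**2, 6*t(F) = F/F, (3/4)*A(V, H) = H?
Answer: sqrt(44112278)/6 ≈ 1107.0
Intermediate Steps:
A(V, H) = 4*H/3
t(F) = 1/6 (t(F) = (F/F)/6 = (1/6)*1 = 1/6)
c(k) = (20 + k)**2
E(S) = -175099/3 + 331*S/3 (E(S) = ((4/3)*25 + 77)*(-529 + S) = (100/3 + 77)*(-529 + S) = 331*(-529 + S)/3 = -175099/3 + 331*S/3)
sqrt(c(-1153) + E(t(-32))) = sqrt((20 - 1153)**2 + (-175099/3 + (331/3)*(1/6))) = sqrt((-1133)**2 + (-175099/3 + 331/18)) = sqrt(1283689 - 1050263/18) = sqrt(22056139/18) = sqrt(44112278)/6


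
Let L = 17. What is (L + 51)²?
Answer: 4624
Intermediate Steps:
(L + 51)² = (17 + 51)² = 68² = 4624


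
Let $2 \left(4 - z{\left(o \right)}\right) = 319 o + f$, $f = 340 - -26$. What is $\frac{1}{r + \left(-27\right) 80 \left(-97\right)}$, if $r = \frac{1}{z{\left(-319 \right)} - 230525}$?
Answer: $\frac{359647}{75353239438} \approx 4.7728 \cdot 10^{-6}$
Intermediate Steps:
$f = 366$ ($f = 340 + 26 = 366$)
$z{\left(o \right)} = -179 - \frac{319 o}{2}$ ($z{\left(o \right)} = 4 - \frac{319 o + 366}{2} = 4 - \frac{366 + 319 o}{2} = 4 - \left(183 + \frac{319 o}{2}\right) = -179 - \frac{319 o}{2}$)
$r = - \frac{2}{359647}$ ($r = \frac{1}{\left(-179 - - \frac{101761}{2}\right) - 230525} = \frac{1}{\left(-179 + \frac{101761}{2}\right) - 230525} = \frac{1}{\frac{101403}{2} - 230525} = \frac{1}{- \frac{359647}{2}} = - \frac{2}{359647} \approx -5.561 \cdot 10^{-6}$)
$\frac{1}{r + \left(-27\right) 80 \left(-97\right)} = \frac{1}{- \frac{2}{359647} + \left(-27\right) 80 \left(-97\right)} = \frac{1}{- \frac{2}{359647} - -209520} = \frac{1}{- \frac{2}{359647} + 209520} = \frac{1}{\frac{75353239438}{359647}} = \frac{359647}{75353239438}$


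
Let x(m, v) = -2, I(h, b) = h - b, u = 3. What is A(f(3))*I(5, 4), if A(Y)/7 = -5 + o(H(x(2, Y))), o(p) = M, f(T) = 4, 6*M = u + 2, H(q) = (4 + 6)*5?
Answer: -175/6 ≈ -29.167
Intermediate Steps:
H(q) = 50 (H(q) = 10*5 = 50)
M = ⅚ (M = (3 + 2)/6 = (⅙)*5 = ⅚ ≈ 0.83333)
o(p) = ⅚
A(Y) = -175/6 (A(Y) = 7*(-5 + ⅚) = 7*(-25/6) = -175/6)
A(f(3))*I(5, 4) = -175*(5 - 1*4)/6 = -175*(5 - 4)/6 = -175/6*1 = -175/6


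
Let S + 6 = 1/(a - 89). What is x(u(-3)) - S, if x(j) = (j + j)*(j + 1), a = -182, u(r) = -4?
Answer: 8131/271 ≈ 30.004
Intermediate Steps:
x(j) = 2*j*(1 + j) (x(j) = (2*j)*(1 + j) = 2*j*(1 + j))
S = -1627/271 (S = -6 + 1/(-182 - 89) = -6 + 1/(-271) = -6 - 1/271 = -1627/271 ≈ -6.0037)
x(u(-3)) - S = 2*(-4)*(1 - 4) - 1*(-1627/271) = 2*(-4)*(-3) + 1627/271 = 24 + 1627/271 = 8131/271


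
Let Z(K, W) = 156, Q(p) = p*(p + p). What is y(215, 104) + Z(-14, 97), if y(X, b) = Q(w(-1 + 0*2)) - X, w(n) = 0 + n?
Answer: -57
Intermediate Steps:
w(n) = n
Q(p) = 2*p² (Q(p) = p*(2*p) = 2*p²)
y(X, b) = 2 - X (y(X, b) = 2*(-1 + 0*2)² - X = 2*(-1 + 0)² - X = 2*(-1)² - X = 2*1 - X = 2 - X)
y(215, 104) + Z(-14, 97) = (2 - 1*215) + 156 = (2 - 215) + 156 = -213 + 156 = -57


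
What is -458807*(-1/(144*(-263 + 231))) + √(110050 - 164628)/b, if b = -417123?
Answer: -458807/4608 - I*√54578/417123 ≈ -99.568 - 0.00056007*I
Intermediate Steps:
-458807*(-1/(144*(-263 + 231))) + √(110050 - 164628)/b = -458807*(-1/(144*(-263 + 231))) + √(110050 - 164628)/(-417123) = -458807/((-144*(-32))) + √(-54578)*(-1/417123) = -458807/4608 + (I*√54578)*(-1/417123) = -458807*1/4608 - I*√54578/417123 = -458807/4608 - I*√54578/417123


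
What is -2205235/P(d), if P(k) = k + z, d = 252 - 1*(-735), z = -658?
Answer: -2205235/329 ≈ -6702.8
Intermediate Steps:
d = 987 (d = 252 + 735 = 987)
P(k) = -658 + k (P(k) = k - 658 = -658 + k)
-2205235/P(d) = -2205235/(-658 + 987) = -2205235/329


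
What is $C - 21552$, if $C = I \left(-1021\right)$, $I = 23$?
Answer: $-45035$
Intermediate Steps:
$C = -23483$ ($C = 23 \left(-1021\right) = -23483$)
$C - 21552 = -23483 - 21552 = -45035$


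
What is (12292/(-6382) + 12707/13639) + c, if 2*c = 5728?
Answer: 124603871079/43522049 ≈ 2863.0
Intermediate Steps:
c = 2864 (c = (½)*5728 = 2864)
(12292/(-6382) + 12707/13639) + c = (12292/(-6382) + 12707/13639) + 2864 = (12292*(-1/6382) + 12707*(1/13639)) + 2864 = (-6146/3191 + 12707/13639) + 2864 = -43277257/43522049 + 2864 = 124603871079/43522049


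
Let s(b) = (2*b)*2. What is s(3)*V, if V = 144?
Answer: 1728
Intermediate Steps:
s(b) = 4*b
s(3)*V = (4*3)*144 = 12*144 = 1728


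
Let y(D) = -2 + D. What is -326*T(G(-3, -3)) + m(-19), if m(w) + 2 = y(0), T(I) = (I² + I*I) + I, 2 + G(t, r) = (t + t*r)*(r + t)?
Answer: -929104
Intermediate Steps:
G(t, r) = -2 + (r + t)*(t + r*t) (G(t, r) = -2 + (t + t*r)*(r + t) = -2 + (t + r*t)*(r + t) = -2 + (r + t)*(t + r*t))
T(I) = I + 2*I² (T(I) = (I² + I²) + I = 2*I² + I = I + 2*I²)
m(w) = -4 (m(w) = -2 + (-2 + 0) = -2 - 2 = -4)
-326*T(G(-3, -3)) + m(-19) = -326*(-2 + (-3)² - 3*(-3) - 3*(-3)² - 3*(-3)²)*(1 + 2*(-2 + (-3)² - 3*(-3) - 3*(-3)² - 3*(-3)²)) - 4 = -326*(-2 + 9 + 9 - 3*9 - 3*9)*(1 + 2*(-2 + 9 + 9 - 3*9 - 3*9)) - 4 = -326*(-2 + 9 + 9 - 27 - 27)*(1 + 2*(-2 + 9 + 9 - 27 - 27)) - 4 = -(-12388)*(1 + 2*(-38)) - 4 = -(-12388)*(1 - 76) - 4 = -(-12388)*(-75) - 4 = -326*2850 - 4 = -929100 - 4 = -929104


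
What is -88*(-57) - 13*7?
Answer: 4925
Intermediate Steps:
-88*(-57) - 13*7 = 5016 - 91 = 4925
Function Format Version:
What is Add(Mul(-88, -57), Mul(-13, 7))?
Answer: 4925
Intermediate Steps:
Add(Mul(-88, -57), Mul(-13, 7)) = Add(5016, -91) = 4925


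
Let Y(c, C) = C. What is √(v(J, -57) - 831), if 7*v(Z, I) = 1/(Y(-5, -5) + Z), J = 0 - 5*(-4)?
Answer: I*√9161670/105 ≈ 28.827*I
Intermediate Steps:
J = 20 (J = 0 + 20 = 20)
v(Z, I) = 1/(7*(-5 + Z))
√(v(J, -57) - 831) = √(1/(7*(-5 + 20)) - 831) = √((⅐)/15 - 831) = √((⅐)*(1/15) - 831) = √(1/105 - 831) = √(-87254/105) = I*√9161670/105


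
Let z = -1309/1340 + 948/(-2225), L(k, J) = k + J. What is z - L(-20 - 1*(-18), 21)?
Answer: -12166269/596300 ≈ -20.403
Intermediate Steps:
L(k, J) = J + k
z = -836569/596300 (z = -1309*1/1340 + 948*(-1/2225) = -1309/1340 - 948/2225 = -836569/596300 ≈ -1.4029)
z - L(-20 - 1*(-18), 21) = -836569/596300 - (21 + (-20 - 1*(-18))) = -836569/596300 - (21 + (-20 + 18)) = -836569/596300 - (21 - 2) = -836569/596300 - 1*19 = -836569/596300 - 19 = -12166269/596300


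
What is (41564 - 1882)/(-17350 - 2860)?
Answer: -19841/10105 ≈ -1.9635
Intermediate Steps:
(41564 - 1882)/(-17350 - 2860) = 39682/(-20210) = 39682*(-1/20210) = -19841/10105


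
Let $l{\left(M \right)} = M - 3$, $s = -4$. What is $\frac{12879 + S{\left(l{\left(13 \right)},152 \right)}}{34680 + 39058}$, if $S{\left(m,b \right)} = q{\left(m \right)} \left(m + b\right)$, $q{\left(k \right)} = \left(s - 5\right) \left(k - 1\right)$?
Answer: $- \frac{243}{73738} \approx -0.0032955$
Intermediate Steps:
$l{\left(M \right)} = -3 + M$ ($l{\left(M \right)} = M - 3 = -3 + M$)
$q{\left(k \right)} = 9 - 9 k$ ($q{\left(k \right)} = \left(-4 - 5\right) \left(k - 1\right) = - 9 \left(-1 + k\right) = 9 - 9 k$)
$S{\left(m,b \right)} = \left(9 - 9 m\right) \left(b + m\right)$ ($S{\left(m,b \right)} = \left(9 - 9 m\right) \left(m + b\right) = \left(9 - 9 m\right) \left(b + m\right)$)
$\frac{12879 + S{\left(l{\left(13 \right)},152 \right)}}{34680 + 39058} = \frac{12879 + 9 \left(1 - \left(-3 + 13\right)\right) \left(152 + \left(-3 + 13\right)\right)}{34680 + 39058} = \frac{12879 + 9 \left(1 - 10\right) \left(152 + 10\right)}{73738} = \left(12879 + 9 \left(1 - 10\right) 162\right) \frac{1}{73738} = \left(12879 + 9 \left(-9\right) 162\right) \frac{1}{73738} = \left(12879 - 13122\right) \frac{1}{73738} = \left(-243\right) \frac{1}{73738} = - \frac{243}{73738}$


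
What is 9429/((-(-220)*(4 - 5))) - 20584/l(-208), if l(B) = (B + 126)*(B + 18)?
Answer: -1514323/34276 ≈ -44.180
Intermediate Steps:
l(B) = (18 + B)*(126 + B) (l(B) = (126 + B)*(18 + B) = (18 + B)*(126 + B))
9429/((-(-220)*(4 - 5))) - 20584/l(-208) = 9429/((-(-220)*(4 - 5))) - 20584/(2268 + (-208)² + 144*(-208)) = 9429/((-(-220)*(-1))) - 20584/(2268 + 43264 - 29952) = 9429/((-220*1)) - 20584/15580 = 9429/(-220) - 20584*1/15580 = 9429*(-1/220) - 5146/3895 = -9429/220 - 5146/3895 = -1514323/34276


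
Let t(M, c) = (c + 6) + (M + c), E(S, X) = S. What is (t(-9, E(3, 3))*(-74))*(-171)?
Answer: 37962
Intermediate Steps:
t(M, c) = 6 + M + 2*c (t(M, c) = (6 + c) + (M + c) = 6 + M + 2*c)
(t(-9, E(3, 3))*(-74))*(-171) = ((6 - 9 + 2*3)*(-74))*(-171) = ((6 - 9 + 6)*(-74))*(-171) = (3*(-74))*(-171) = -222*(-171) = 37962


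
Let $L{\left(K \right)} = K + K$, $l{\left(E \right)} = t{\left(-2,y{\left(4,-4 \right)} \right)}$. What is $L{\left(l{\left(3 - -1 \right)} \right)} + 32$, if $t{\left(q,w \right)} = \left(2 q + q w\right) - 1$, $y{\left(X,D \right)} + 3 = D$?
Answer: $50$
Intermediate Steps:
$y{\left(X,D \right)} = -3 + D$
$t{\left(q,w \right)} = -1 + 2 q + q w$
$l{\left(E \right)} = 9$ ($l{\left(E \right)} = -1 + 2 \left(-2\right) - 2 \left(-3 - 4\right) = -1 - 4 - -14 = -1 - 4 + 14 = 9$)
$L{\left(K \right)} = 2 K$
$L{\left(l{\left(3 - -1 \right)} \right)} + 32 = 2 \cdot 9 + 32 = 18 + 32 = 50$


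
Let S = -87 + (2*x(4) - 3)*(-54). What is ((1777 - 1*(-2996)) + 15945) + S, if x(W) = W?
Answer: 20361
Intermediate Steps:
S = -357 (S = -87 + (2*4 - 3)*(-54) = -87 + (8 - 3)*(-54) = -87 + 5*(-54) = -87 - 270 = -357)
((1777 - 1*(-2996)) + 15945) + S = ((1777 - 1*(-2996)) + 15945) - 357 = ((1777 + 2996) + 15945) - 357 = (4773 + 15945) - 357 = 20718 - 357 = 20361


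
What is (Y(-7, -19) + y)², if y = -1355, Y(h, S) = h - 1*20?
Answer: 1909924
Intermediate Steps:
Y(h, S) = -20 + h (Y(h, S) = h - 20 = -20 + h)
(Y(-7, -19) + y)² = ((-20 - 7) - 1355)² = (-27 - 1355)² = (-1382)² = 1909924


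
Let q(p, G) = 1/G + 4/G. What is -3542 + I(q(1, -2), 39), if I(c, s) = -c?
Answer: -7079/2 ≈ -3539.5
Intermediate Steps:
q(p, G) = 5/G (q(p, G) = 1/G + 4/G = 5/G)
-3542 + I(q(1, -2), 39) = -3542 - 5/(-2) = -3542 - 5*(-1)/2 = -3542 - 1*(-5/2) = -3542 + 5/2 = -7079/2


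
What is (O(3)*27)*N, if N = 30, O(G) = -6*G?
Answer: -14580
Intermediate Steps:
(O(3)*27)*N = (-6*3*27)*30 = -18*27*30 = -486*30 = -14580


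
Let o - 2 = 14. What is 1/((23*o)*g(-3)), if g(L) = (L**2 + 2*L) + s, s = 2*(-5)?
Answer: -1/2576 ≈ -0.00038820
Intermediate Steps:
s = -10
o = 16 (o = 2 + 14 = 16)
g(L) = -10 + L**2 + 2*L (g(L) = (L**2 + 2*L) - 10 = -10 + L**2 + 2*L)
1/((23*o)*g(-3)) = 1/((23*16)*(-10 + (-3)**2 + 2*(-3))) = 1/(368*(-10 + 9 - 6)) = 1/(368*(-7)) = 1/(-2576) = -1/2576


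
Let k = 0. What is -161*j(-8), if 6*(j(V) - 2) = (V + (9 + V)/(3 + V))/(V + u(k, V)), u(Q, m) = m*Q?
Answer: -83881/240 ≈ -349.50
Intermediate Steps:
u(Q, m) = Q*m
j(V) = 2 + (V + (9 + V)/(3 + V))/(6*V) (j(V) = 2 + ((V + (9 + V)/(3 + V))/(V + 0*V))/6 = 2 + ((V + (9 + V)/(3 + V))/(V + 0))/6 = 2 + ((V + (9 + V)/(3 + V))/V)/6 = 2 + (V + (9 + V)/(3 + V))/(6*V))
-161*j(-8) = -161*(9 + 13*(-8)² + 40*(-8))/(6*(-8)*(3 - 8)) = -161*(-1)*(9 + 13*64 - 320)/(6*8*(-5)) = -161*(-1)*(-1)*(9 + 832 - 320)/(6*8*5) = -161*(-1)*(-1)*521/(6*8*5) = -161*521/240 = -83881/240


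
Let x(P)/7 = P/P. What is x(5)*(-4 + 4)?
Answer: 0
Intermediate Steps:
x(P) = 7 (x(P) = 7*(P/P) = 7*1 = 7)
x(5)*(-4 + 4) = 7*(-4 + 4) = 7*0 = 0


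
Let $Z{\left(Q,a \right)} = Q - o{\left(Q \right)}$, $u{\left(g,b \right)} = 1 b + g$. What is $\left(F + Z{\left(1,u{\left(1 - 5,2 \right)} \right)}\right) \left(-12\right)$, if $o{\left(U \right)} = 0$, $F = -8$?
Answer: $84$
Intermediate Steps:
$u{\left(g,b \right)} = b + g$
$Z{\left(Q,a \right)} = Q$ ($Z{\left(Q,a \right)} = Q - 0 = Q + 0 = Q$)
$\left(F + Z{\left(1,u{\left(1 - 5,2 \right)} \right)}\right) \left(-12\right) = \left(-8 + 1\right) \left(-12\right) = \left(-7\right) \left(-12\right) = 84$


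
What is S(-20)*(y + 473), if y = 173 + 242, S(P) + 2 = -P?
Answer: 15984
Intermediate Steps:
S(P) = -2 - P
y = 415
S(-20)*(y + 473) = (-2 - 1*(-20))*(415 + 473) = (-2 + 20)*888 = 18*888 = 15984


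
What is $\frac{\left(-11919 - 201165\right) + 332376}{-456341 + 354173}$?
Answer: $- \frac{9941}{8514} \approx -1.1676$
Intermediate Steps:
$\frac{\left(-11919 - 201165\right) + 332376}{-456341 + 354173} = \frac{\left(-11919 - 201165\right) + 332376}{-102168} = \left(-213084 + 332376\right) \left(- \frac{1}{102168}\right) = 119292 \left(- \frac{1}{102168}\right) = - \frac{9941}{8514}$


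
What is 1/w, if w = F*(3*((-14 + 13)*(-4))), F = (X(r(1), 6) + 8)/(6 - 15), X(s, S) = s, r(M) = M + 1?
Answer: -3/40 ≈ -0.075000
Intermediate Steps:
r(M) = 1 + M
F = -10/9 (F = ((1 + 1) + 8)/(6 - 15) = (2 + 8)/(-9) = 10*(-1/9) = -10/9 ≈ -1.1111)
w = -40/3 (w = -10*(-14 + 13)*(-4)/3 = -10*(-1*(-4))/3 = -10*4/3 = -10/9*12 = -40/3 ≈ -13.333)
1/w = 1/(-40/3) = -3/40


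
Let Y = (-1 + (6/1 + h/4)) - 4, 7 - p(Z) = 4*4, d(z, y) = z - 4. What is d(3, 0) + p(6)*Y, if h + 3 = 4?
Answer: -49/4 ≈ -12.250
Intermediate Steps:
h = 1 (h = -3 + 4 = 1)
d(z, y) = -4 + z
p(Z) = -9 (p(Z) = 7 - 4*4 = 7 - 1*16 = 7 - 16 = -9)
Y = 5/4 (Y = (-1 + (6/1 + 1/4)) - 4 = (-1 + (6*1 + 1*(1/4))) - 4 = (-1 + (6 + 1/4)) - 4 = (-1 + 25/4) - 4 = 21/4 - 4 = 5/4 ≈ 1.2500)
d(3, 0) + p(6)*Y = (-4 + 3) - 9*5/4 = -1 - 45/4 = -49/4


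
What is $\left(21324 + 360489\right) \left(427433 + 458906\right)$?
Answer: $338415752607$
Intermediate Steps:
$\left(21324 + 360489\right) \left(427433 + 458906\right) = 381813 \cdot 886339 = 338415752607$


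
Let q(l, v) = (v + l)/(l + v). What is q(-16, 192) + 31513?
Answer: 31514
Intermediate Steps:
q(l, v) = 1 (q(l, v) = (l + v)/(l + v) = 1)
q(-16, 192) + 31513 = 1 + 31513 = 31514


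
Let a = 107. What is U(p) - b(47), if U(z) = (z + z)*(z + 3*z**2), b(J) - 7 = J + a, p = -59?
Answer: -1225473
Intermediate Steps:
b(J) = 114 + J (b(J) = 7 + (J + 107) = 7 + (107 + J) = 114 + J)
U(z) = 2*z*(z + 3*z**2) (U(z) = (2*z)*(z + 3*z**2) = 2*z*(z + 3*z**2))
U(p) - b(47) = (-59)**2*(2 + 6*(-59)) - (114 + 47) = 3481*(2 - 354) - 1*161 = 3481*(-352) - 161 = -1225312 - 161 = -1225473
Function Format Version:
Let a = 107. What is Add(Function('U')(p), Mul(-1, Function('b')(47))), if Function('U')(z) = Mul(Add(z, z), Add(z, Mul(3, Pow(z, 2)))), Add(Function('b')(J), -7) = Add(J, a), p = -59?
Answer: -1225473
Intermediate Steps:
Function('b')(J) = Add(114, J) (Function('b')(J) = Add(7, Add(J, 107)) = Add(7, Add(107, J)) = Add(114, J))
Function('U')(z) = Mul(2, z, Add(z, Mul(3, Pow(z, 2)))) (Function('U')(z) = Mul(Mul(2, z), Add(z, Mul(3, Pow(z, 2)))) = Mul(2, z, Add(z, Mul(3, Pow(z, 2)))))
Add(Function('U')(p), Mul(-1, Function('b')(47))) = Add(Mul(Pow(-59, 2), Add(2, Mul(6, -59))), Mul(-1, Add(114, 47))) = Add(Mul(3481, Add(2, -354)), Mul(-1, 161)) = Add(Mul(3481, -352), -161) = Add(-1225312, -161) = -1225473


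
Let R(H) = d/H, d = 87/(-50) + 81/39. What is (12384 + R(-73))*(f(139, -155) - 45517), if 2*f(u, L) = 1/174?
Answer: -653871447509/1160 ≈ -5.6368e+8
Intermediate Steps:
d = 219/650 (d = 87*(-1/50) + 81*(1/39) = -87/50 + 27/13 = 219/650 ≈ 0.33692)
f(u, L) = 1/348 (f(u, L) = (½)/174 = (½)*(1/174) = 1/348)
R(H) = 219/(650*H)
(12384 + R(-73))*(f(139, -155) - 45517) = (12384 + (219/650)/(-73))*(1/348 - 45517) = (12384 + (219/650)*(-1/73))*(-15839915/348) = (12384 - 3/650)*(-15839915/348) = (8049597/650)*(-15839915/348) = -653871447509/1160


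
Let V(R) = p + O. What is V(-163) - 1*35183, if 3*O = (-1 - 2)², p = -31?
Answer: -35211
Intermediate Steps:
O = 3 (O = (-1 - 2)²/3 = (⅓)*(-3)² = (⅓)*9 = 3)
V(R) = -28 (V(R) = -31 + 3 = -28)
V(-163) - 1*35183 = -28 - 1*35183 = -28 - 35183 = -35211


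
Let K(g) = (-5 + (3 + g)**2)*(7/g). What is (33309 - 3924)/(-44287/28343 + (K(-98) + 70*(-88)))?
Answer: -832859055/192898157 ≈ -4.3176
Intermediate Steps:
K(g) = 7*(-5 + (3 + g)**2)/g
(33309 - 3924)/(-44287/28343 + (K(-98) + 70*(-88))) = (33309 - 3924)/(-44287/28343 + (7*(-5 + (3 - 98)**2)/(-98) + 70*(-88))) = 29385/(-44287*1/28343 + (7*(-1/98)*(-5 + (-95)**2) - 6160)) = 29385/(-44287/28343 + (7*(-1/98)*(-5 + 9025) - 6160)) = 29385/(-44287/28343 + (7*(-1/98)*9020 - 6160)) = 29385/(-44287/28343 + (-4510/7 - 6160)) = 29385/(-44287/28343 - 47630/7) = 29385/(-192898157/28343) = 29385*(-28343/192898157) = -832859055/192898157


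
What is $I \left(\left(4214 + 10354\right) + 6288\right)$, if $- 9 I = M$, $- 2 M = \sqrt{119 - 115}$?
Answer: $\frac{6952}{3} \approx 2317.3$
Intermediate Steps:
$M = -1$ ($M = - \frac{\sqrt{119 - 115}}{2} = - \frac{\sqrt{4}}{2} = \left(- \frac{1}{2}\right) 2 = -1$)
$I = \frac{1}{9}$ ($I = \left(- \frac{1}{9}\right) \left(-1\right) = \frac{1}{9} \approx 0.11111$)
$I \left(\left(4214 + 10354\right) + 6288\right) = \frac{\left(4214 + 10354\right) + 6288}{9} = \frac{14568 + 6288}{9} = \frac{1}{9} \cdot 20856 = \frac{6952}{3}$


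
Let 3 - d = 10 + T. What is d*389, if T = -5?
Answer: -778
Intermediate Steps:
d = -2 (d = 3 - (10 - 5) = 3 - 1*5 = 3 - 5 = -2)
d*389 = -2*389 = -778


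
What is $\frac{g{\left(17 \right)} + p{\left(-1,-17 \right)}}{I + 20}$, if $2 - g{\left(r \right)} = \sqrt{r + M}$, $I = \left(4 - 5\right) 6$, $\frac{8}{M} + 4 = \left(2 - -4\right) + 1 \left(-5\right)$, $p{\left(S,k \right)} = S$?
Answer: $\frac{1}{14} - \frac{\sqrt{129}}{42} \approx -0.199$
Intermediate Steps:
$M = - \frac{8}{3}$ ($M = \frac{8}{-4 + \left(\left(2 - -4\right) + 1 \left(-5\right)\right)} = \frac{8}{-4 + \left(\left(2 + 4\right) - 5\right)} = \frac{8}{-4 + \left(6 - 5\right)} = \frac{8}{-4 + 1} = \frac{8}{-3} = 8 \left(- \frac{1}{3}\right) = - \frac{8}{3} \approx -2.6667$)
$I = -6$ ($I = \left(-1\right) 6 = -6$)
$g{\left(r \right)} = 2 - \sqrt{- \frac{8}{3} + r}$ ($g{\left(r \right)} = 2 - \sqrt{r - \frac{8}{3}} = 2 - \sqrt{- \frac{8}{3} + r}$)
$\frac{g{\left(17 \right)} + p{\left(-1,-17 \right)}}{I + 20} = \frac{\left(2 - \frac{\sqrt{-24 + 9 \cdot 17}}{3}\right) - 1}{-6 + 20} = \frac{\left(2 - \frac{\sqrt{-24 + 153}}{3}\right) - 1}{14} = \left(\left(2 - \frac{\sqrt{129}}{3}\right) - 1\right) \frac{1}{14} = \left(1 - \frac{\sqrt{129}}{3}\right) \frac{1}{14} = \frac{1}{14} - \frac{\sqrt{129}}{42}$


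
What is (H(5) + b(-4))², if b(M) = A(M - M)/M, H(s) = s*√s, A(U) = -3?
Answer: 2009/16 + 15*√5/2 ≈ 142.33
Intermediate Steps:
H(s) = s^(3/2)
b(M) = -3/M
(H(5) + b(-4))² = (5^(3/2) - 3/(-4))² = (5*√5 - 3*(-¼))² = (5*√5 + ¾)² = (¾ + 5*√5)²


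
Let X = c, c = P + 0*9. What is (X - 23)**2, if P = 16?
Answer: 49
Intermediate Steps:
c = 16 (c = 16 + 0*9 = 16 + 0 = 16)
X = 16
(X - 23)**2 = (16 - 23)**2 = (-7)**2 = 49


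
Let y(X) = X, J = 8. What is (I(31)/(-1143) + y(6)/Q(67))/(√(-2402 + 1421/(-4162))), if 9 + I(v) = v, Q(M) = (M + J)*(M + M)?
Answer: 35707*I*√41613944290/19142464366125 ≈ 0.00038052*I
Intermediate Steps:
Q(M) = 2*M*(8 + M) (Q(M) = (M + 8)*(M + M) = (8 + M)*(2*M) = 2*M*(8 + M))
I(v) = -9 + v
(I(31)/(-1143) + y(6)/Q(67))/(√(-2402 + 1421/(-4162))) = ((-9 + 31)/(-1143) + 6/((2*67*(8 + 67))))/(√(-2402 + 1421/(-4162))) = (22*(-1/1143) + 6/((2*67*75)))/(√(-2402 + 1421*(-1/4162))) = (-22/1143 + 6/10050)/(√(-2402 - 1421/4162)) = (-22/1143 + 6*(1/10050))/(√(-9998545/4162)) = (-22/1143 + 1/1675)/((I*√41613944290/4162)) = -(-35707)*I*√41613944290/19142464366125 = 35707*I*√41613944290/19142464366125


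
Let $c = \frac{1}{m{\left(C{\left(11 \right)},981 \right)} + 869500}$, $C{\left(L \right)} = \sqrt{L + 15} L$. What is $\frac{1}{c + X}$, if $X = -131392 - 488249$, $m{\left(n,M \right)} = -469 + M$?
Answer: $- \frac{870012}{539095105691} \approx -1.6138 \cdot 10^{-6}$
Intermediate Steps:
$C{\left(L \right)} = L \sqrt{15 + L}$ ($C{\left(L \right)} = \sqrt{15 + L} L = L \sqrt{15 + L}$)
$c = \frac{1}{870012}$ ($c = \frac{1}{\left(-469 + 981\right) + 869500} = \frac{1}{512 + 869500} = \frac{1}{870012} \approx 1.1494 \cdot 10^{-6}$)
$X = -619641$ ($X = -131392 - 488249 = -619641$)
$\frac{1}{c + X} = \frac{1}{\frac{1}{870012} - 619641} = \frac{1}{- \frac{539095105691}{870012}} = - \frac{870012}{539095105691}$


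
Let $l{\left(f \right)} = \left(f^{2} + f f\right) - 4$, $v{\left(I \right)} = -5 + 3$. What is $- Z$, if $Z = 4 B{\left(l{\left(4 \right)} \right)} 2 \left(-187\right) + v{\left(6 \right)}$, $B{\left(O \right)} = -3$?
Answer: $-4486$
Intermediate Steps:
$v{\left(I \right)} = -2$
$l{\left(f \right)} = -4 + 2 f^{2}$ ($l{\left(f \right)} = \left(f^{2} + f^{2}\right) - 4 = 2 f^{2} - 4 = -4 + 2 f^{2}$)
$Z = 4486$ ($Z = 4 \left(-3\right) 2 \left(-187\right) - 2 = \left(-12\right) 2 \left(-187\right) - 2 = \left(-24\right) \left(-187\right) - 2 = 4488 - 2 = 4486$)
$- Z = \left(-1\right) 4486 = -4486$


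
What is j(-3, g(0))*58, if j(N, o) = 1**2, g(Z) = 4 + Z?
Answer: 58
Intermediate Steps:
j(N, o) = 1
j(-3, g(0))*58 = 1*58 = 58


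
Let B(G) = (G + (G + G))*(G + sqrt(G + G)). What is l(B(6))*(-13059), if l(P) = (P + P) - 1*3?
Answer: -2781567 - 940248*sqrt(3) ≈ -4.4101e+6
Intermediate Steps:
B(G) = 3*G*(G + sqrt(2)*sqrt(G)) (B(G) = (G + 2*G)*(G + sqrt(2*G)) = (3*G)*(G + sqrt(2)*sqrt(G)) = 3*G*(G + sqrt(2)*sqrt(G)))
l(P) = -3 + 2*P (l(P) = 2*P - 3 = -3 + 2*P)
l(B(6))*(-13059) = (-3 + 2*(3*6**2 + 3*sqrt(2)*6**(3/2)))*(-13059) = (-3 + 2*(3*36 + 3*sqrt(2)*(6*sqrt(6))))*(-13059) = (-3 + 2*(108 + 36*sqrt(3)))*(-13059) = (-3 + (216 + 72*sqrt(3)))*(-13059) = (213 + 72*sqrt(3))*(-13059) = -2781567 - 940248*sqrt(3)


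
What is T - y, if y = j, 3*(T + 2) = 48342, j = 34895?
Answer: -18783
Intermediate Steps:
T = 16112 (T = -2 + (1/3)*48342 = -2 + 16114 = 16112)
y = 34895
T - y = 16112 - 1*34895 = 16112 - 34895 = -18783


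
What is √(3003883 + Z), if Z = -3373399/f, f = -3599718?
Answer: √38924236978122693174/3599718 ≈ 1733.2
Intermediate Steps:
Z = 3373399/3599718 (Z = -3373399/(-3599718) = -3373399*(-1/3599718) = 3373399/3599718 ≈ 0.93713)
√(3003883 + Z) = √(3003883 + 3373399/3599718) = √(10813135078393/3599718) = √38924236978122693174/3599718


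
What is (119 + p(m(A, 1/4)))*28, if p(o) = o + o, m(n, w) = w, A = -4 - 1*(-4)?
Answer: 3346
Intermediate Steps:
A = 0 (A = -4 + 4 = 0)
p(o) = 2*o
(119 + p(m(A, 1/4)))*28 = (119 + 2/4)*28 = (119 + 2*(¼))*28 = (119 + ½)*28 = (239/2)*28 = 3346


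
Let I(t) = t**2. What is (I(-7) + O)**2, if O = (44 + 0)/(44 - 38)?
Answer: 28561/9 ≈ 3173.4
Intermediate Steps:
O = 22/3 (O = 44/6 = 44*(1/6) = 22/3 ≈ 7.3333)
(I(-7) + O)**2 = ((-7)**2 + 22/3)**2 = (49 + 22/3)**2 = (169/3)**2 = 28561/9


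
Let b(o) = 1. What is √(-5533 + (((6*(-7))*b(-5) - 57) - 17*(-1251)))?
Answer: √15635 ≈ 125.04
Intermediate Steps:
√(-5533 + (((6*(-7))*b(-5) - 57) - 17*(-1251))) = √(-5533 + (((6*(-7))*1 - 57) - 17*(-1251))) = √(-5533 + ((-42*1 - 57) - 1*(-21267))) = √(-5533 + ((-42 - 57) + 21267)) = √(-5533 + (-99 + 21267)) = √(-5533 + 21168) = √15635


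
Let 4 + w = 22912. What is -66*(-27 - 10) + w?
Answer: 25350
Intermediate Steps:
w = 22908 (w = -4 + 22912 = 22908)
-66*(-27 - 10) + w = -66*(-27 - 10) + 22908 = -66*(-37) + 22908 = 2442 + 22908 = 25350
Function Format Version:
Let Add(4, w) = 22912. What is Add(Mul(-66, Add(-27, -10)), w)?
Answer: 25350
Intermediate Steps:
w = 22908 (w = Add(-4, 22912) = 22908)
Add(Mul(-66, Add(-27, -10)), w) = Add(Mul(-66, Add(-27, -10)), 22908) = Add(Mul(-66, -37), 22908) = Add(2442, 22908) = 25350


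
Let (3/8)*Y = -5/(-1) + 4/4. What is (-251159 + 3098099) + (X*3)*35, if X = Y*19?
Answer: 2878860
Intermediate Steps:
Y = 16 (Y = 8*(-5/(-1) + 4/4)/3 = 8*(-5*(-1) + 4*(¼))/3 = 8*(5 + 1)/3 = (8/3)*6 = 16)
X = 304 (X = 16*19 = 304)
(-251159 + 3098099) + (X*3)*35 = (-251159 + 3098099) + (304*3)*35 = 2846940 + 912*35 = 2846940 + 31920 = 2878860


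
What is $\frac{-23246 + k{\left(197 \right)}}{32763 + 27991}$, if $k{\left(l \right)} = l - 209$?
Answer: $- \frac{11629}{30377} \approx -0.38282$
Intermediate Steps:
$k{\left(l \right)} = -209 + l$
$\frac{-23246 + k{\left(197 \right)}}{32763 + 27991} = \frac{-23246 + \left(-209 + 197\right)}{32763 + 27991} = \frac{-23246 - 12}{60754} = \left(-23258\right) \frac{1}{60754} = - \frac{11629}{30377}$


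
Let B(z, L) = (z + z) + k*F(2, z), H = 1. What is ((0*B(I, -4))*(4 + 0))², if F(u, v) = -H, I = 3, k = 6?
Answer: 0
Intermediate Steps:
F(u, v) = -1 (F(u, v) = -1*1 = -1)
B(z, L) = -6 + 2*z (B(z, L) = (z + z) + 6*(-1) = 2*z - 6 = -6 + 2*z)
((0*B(I, -4))*(4 + 0))² = ((0*(-6 + 2*3))*(4 + 0))² = ((0*(-6 + 6))*4)² = ((0*0)*4)² = (0*4)² = 0² = 0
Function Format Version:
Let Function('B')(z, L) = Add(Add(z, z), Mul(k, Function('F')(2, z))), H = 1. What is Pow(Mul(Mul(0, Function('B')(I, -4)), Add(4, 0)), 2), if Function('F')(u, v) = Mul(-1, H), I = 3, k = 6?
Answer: 0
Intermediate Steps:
Function('F')(u, v) = -1 (Function('F')(u, v) = Mul(-1, 1) = -1)
Function('B')(z, L) = Add(-6, Mul(2, z)) (Function('B')(z, L) = Add(Add(z, z), Mul(6, -1)) = Add(Mul(2, z), -6) = Add(-6, Mul(2, z)))
Pow(Mul(Mul(0, Function('B')(I, -4)), Add(4, 0)), 2) = Pow(Mul(Mul(0, Add(-6, Mul(2, 3))), Add(4, 0)), 2) = Pow(Mul(Mul(0, Add(-6, 6)), 4), 2) = Pow(Mul(Mul(0, 0), 4), 2) = Pow(Mul(0, 4), 2) = Pow(0, 2) = 0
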